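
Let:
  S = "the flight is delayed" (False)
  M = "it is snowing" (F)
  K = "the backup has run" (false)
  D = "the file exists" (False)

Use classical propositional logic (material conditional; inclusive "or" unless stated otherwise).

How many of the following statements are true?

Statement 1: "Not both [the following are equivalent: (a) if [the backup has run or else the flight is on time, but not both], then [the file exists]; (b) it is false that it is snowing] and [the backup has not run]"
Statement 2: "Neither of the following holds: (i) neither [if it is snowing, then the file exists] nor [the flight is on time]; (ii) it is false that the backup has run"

Statement 1: Formalization: (((K xor not S) -> D) iff not M) nand not K

not S = not False = True
K xor not S = False xor True = True
(K xor not S) -> D = True -> False = False
not M = not False = True
((K xor not S) -> D) iff not M = False iff True = False
not K = not False = True
(((K xor not S) -> D) iff not M) nand not K = False nand True = True
Hence Statement 1 is true.

Statement 2: In symbols: ((M -> D) nor not S) nor not K

M -> D = False -> False = True
not S = not False = True
(M -> D) nor not S = True nor True = False
not K = not False = True
((M -> D) nor not S) nor not K = False nor True = False
Hence Statement 2 is false.

True statements: 1 (Statement 1).

1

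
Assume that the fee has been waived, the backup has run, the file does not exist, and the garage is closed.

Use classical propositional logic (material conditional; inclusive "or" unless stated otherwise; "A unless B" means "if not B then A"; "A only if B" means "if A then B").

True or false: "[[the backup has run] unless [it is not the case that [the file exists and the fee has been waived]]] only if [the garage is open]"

False.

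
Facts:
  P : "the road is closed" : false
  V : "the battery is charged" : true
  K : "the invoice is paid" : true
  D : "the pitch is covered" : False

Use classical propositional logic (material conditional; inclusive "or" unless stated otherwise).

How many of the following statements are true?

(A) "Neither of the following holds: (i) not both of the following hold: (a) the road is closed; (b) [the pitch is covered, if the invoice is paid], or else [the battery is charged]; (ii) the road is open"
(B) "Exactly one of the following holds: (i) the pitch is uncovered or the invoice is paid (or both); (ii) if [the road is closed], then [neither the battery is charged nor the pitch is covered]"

0

(A): Formalization: (P ↑ ((K → D) ∨ V)) ↓ ¬P

K → D = T → F = F
(K → D) ∨ V = F ∨ T = T
P ↑ ((K → D) ∨ V) = F ↑ T = T
¬P = ¬F = T
(P ↑ ((K → D) ∨ V)) ↓ ¬P = T ↓ T = F
Thus (A) is false.

(B): Formalization: (¬D ∨ K) ⊕ (P → (V ↓ D))

¬D = ¬F = T
¬D ∨ K = T ∨ T = T
V ↓ D = T ↓ F = F
P → (V ↓ D) = F → F = T
(¬D ∨ K) ⊕ (P → (V ↓ D)) = T ⊕ T = F
So (B) is false.

Count: 0.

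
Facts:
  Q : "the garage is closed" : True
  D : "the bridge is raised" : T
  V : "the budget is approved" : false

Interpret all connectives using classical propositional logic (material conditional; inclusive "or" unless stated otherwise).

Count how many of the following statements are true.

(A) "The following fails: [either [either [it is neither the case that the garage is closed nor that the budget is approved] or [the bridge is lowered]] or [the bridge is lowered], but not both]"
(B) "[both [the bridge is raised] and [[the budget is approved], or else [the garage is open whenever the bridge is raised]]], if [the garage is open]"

2

(A): In symbols: ~(((Q nor V) | ~D) xor ~D)

Q nor V = T nor F = F
~D = ~T = F
(Q nor V) | ~D = F | F = F
~D = ~T = F
((Q nor V) | ~D) xor ~D = F xor F = F
~(((Q nor V) | ~D) xor ~D) = ~F = T
Hence (A) is true.

(B): This is ~Q -> (D & (V | (D -> ~Q))).

~Q = ~T = F
~Q = ~T = F
D -> ~Q = T -> F = F
V | (D -> ~Q) = F | F = F
D & (V | (D -> ~Q)) = T & F = F
~Q -> (D & (V | (D -> ~Q))) = F -> F = T
Hence (B) is true.

Count: 2.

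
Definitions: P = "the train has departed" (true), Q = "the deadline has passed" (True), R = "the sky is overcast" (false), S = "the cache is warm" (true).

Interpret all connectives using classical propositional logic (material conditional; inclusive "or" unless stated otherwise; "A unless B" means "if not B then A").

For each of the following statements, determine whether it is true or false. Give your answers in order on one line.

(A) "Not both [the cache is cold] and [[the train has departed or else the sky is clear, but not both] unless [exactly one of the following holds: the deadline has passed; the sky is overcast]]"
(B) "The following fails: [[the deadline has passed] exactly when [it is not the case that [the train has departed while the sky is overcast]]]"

(A): Parsed as not S nand ((P xor not R) or (Q xor R))

not S = not True = False
not R = not False = True
P xor not R = True xor True = False
Q xor R = True xor False = True
(P xor not R) or (Q xor R) = False or True = True
not S nand ((P xor not R) or (Q xor R)) = False nand True = True
Hence (A) is true.

(B): In symbols: not (Q iff not (P and R))

P and R = True and False = False
not (P and R) = not False = True
Q iff not (P and R) = True iff True = True
not (Q iff not (P and R)) = not True = False
Thus (B) is false.

(A) True / (B) False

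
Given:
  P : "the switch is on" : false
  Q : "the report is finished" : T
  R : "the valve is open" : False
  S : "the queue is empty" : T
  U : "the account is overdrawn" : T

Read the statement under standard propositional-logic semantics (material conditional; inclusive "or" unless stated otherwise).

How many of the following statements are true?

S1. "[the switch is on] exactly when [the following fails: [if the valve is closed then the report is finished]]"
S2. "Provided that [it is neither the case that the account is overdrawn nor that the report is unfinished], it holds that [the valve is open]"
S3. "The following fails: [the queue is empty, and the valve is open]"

3

S1: Formalization: P iff not (not R -> Q)

not R = not False = True
not R -> Q = True -> True = True
not (not R -> Q) = not True = False
P iff not (not R -> Q) = False iff False = True
So S1 is true.

S2: This is (U nor not Q) -> R.

not Q = not True = False
U nor not Q = True nor False = False
(U nor not Q) -> R = False -> False = True
Thus S2 is true.

S3: Parsed as not (S and R)

S and R = True and False = False
not (S and R) = not False = True
So S3 is true.

True statements: 3 (S1, S2, S3).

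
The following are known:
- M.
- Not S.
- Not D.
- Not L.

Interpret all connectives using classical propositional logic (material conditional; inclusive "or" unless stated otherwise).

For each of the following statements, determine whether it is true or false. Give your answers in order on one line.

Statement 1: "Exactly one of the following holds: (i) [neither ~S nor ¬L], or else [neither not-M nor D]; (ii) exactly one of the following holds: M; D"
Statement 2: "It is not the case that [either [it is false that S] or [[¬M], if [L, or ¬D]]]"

Statement 1: This is ((not S nor not L) or (not M nor D)) xor (M xor D).

not S = not False = True
not L = not False = True
not S nor not L = True nor True = False
not M = not True = False
not M nor D = False nor False = True
(not S nor not L) or (not M nor D) = False or True = True
M xor D = True xor False = True
((not S nor not L) or (not M nor D)) xor (M xor D) = True xor True = False
So Statement 1 is false.

Statement 2: This is not (not S or ((L or not D) -> not M)).

not S = not False = True
not D = not False = True
L or not D = False or True = True
not M = not True = False
(L or not D) -> not M = True -> False = False
not S or ((L or not D) -> not M) = True or False = True
not (not S or ((L or not D) -> not M)) = not True = False
Hence Statement 2 is false.

Statement 1 F; Statement 2 F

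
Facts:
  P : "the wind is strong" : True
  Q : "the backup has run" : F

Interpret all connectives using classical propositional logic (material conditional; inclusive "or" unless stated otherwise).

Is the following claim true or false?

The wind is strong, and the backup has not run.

Values: P=T, Q=F.
This is P & ~Q.

~Q = ~F = T
P & ~Q = T & T = T

The statement is true.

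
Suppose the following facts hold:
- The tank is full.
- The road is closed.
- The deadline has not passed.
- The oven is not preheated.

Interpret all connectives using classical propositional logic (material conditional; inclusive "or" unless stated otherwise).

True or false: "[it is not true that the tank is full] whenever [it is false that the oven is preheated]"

False.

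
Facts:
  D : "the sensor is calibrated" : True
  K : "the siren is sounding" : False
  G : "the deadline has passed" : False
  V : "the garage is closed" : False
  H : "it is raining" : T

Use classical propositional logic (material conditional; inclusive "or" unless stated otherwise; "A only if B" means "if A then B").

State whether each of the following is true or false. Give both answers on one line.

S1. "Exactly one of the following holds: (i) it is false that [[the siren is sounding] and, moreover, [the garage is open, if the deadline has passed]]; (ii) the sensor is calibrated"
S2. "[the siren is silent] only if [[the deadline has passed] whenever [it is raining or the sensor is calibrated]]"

S1: This is ~(K & (G -> ~V)) xor D.

~V = ~F = T
G -> ~V = F -> T = T
K & (G -> ~V) = F & T = F
~(K & (G -> ~V)) = ~F = T
~(K & (G -> ~V)) xor D = T xor T = F
Thus S1 is false.

S2: This is ~K -> ((H | D) -> G).

~K = ~F = T
H | D = T | T = T
(H | D) -> G = T -> F = F
~K -> ((H | D) -> G) = T -> F = F
Hence S2 is false.

S1 F; S2 F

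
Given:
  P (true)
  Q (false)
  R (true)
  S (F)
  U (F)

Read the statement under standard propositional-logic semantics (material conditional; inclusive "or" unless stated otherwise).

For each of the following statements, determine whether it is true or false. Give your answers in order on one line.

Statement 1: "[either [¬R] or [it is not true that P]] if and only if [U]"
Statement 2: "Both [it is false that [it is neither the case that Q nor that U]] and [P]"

Statement 1: Parsed as (not R or not P) iff U

not R = not True = False
not P = not True = False
not R or not P = False or False = False
(not R or not P) iff U = False iff False = True
Hence Statement 1 is true.

Statement 2: This is not (Q nor U) and P.

Q nor U = False nor False = True
not (Q nor U) = not True = False
not (Q nor U) and P = False and True = False
So Statement 2 is false.

Statement 1 T, Statement 2 F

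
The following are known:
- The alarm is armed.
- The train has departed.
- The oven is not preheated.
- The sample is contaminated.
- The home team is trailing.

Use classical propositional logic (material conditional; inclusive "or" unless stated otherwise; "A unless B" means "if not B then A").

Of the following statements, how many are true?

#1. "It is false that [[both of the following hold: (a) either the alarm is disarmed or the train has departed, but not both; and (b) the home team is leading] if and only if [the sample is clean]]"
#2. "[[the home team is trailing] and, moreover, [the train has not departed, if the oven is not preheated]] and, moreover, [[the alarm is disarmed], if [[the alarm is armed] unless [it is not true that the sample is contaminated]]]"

0

Let P = "the alarm is armed" (T), Q = "the train has departed" (T), U = "the home team is leading" (F), S = "the sample is contaminated" (T), R = "the oven is preheated" (F).

#1: Parsed as ~(((~P xor Q) & U) <-> ~S)

~P = ~T = F
~P xor Q = F xor T = T
(~P xor Q) & U = T & F = F
~S = ~T = F
((~P xor Q) & U) <-> ~S = F <-> F = T
~(((~P xor Q) & U) <-> ~S) = ~T = F
Hence #1 is false.

#2: Formalization: (~U & (~R -> ~Q)) & ((P | ~S) -> ~P)

~U = ~F = T
~R = ~F = T
~Q = ~T = F
~R -> ~Q = T -> F = F
~U & (~R -> ~Q) = T & F = F
~S = ~T = F
P | ~S = T | F = T
~P = ~T = F
(P | ~S) -> ~P = T -> F = F
(~U & (~R -> ~Q)) & ((P | ~S) -> ~P) = F & F = F
Hence #2 is false.

True statements: 0 (none).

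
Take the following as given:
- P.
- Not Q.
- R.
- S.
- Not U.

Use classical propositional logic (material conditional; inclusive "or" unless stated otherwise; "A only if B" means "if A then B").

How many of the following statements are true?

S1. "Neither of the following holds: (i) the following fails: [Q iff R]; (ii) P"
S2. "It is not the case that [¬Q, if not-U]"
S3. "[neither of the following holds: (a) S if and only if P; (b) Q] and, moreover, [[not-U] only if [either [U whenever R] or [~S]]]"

S1: This is ¬(Q ↔ R) ↓ P.

Q ↔ R = F ↔ T = F
¬(Q ↔ R) = ¬F = T
¬(Q ↔ R) ↓ P = T ↓ T = F
Hence S1 is false.

S2: Parsed as ¬(¬U → ¬Q)

¬U = ¬F = T
¬Q = ¬F = T
¬U → ¬Q = T → T = T
¬(¬U → ¬Q) = ¬T = F
So S2 is false.

S3: In symbols: ((S ↔ P) ↓ Q) ∧ (¬U → ((R → U) ∨ ¬S))

S ↔ P = T ↔ T = T
(S ↔ P) ↓ Q = T ↓ F = F
¬U = ¬F = T
R → U = T → F = F
¬S = ¬T = F
(R → U) ∨ ¬S = F ∨ F = F
¬U → ((R → U) ∨ ¬S) = T → F = F
((S ↔ P) ↓ Q) ∧ (¬U → ((R → U) ∨ ¬S)) = F ∧ F = F
Hence S3 is false.

0 of the 3 statements are true (none).

0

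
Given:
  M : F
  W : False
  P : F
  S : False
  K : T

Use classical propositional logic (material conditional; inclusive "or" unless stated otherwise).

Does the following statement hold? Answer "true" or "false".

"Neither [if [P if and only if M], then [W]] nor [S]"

Values: P=F, M=F, W=F, S=F.
This is ((P <-> M) -> W) nor S.

P <-> M = F <-> F = T
(P <-> M) -> W = T -> F = F
((P <-> M) -> W) nor S = F nor F = T

true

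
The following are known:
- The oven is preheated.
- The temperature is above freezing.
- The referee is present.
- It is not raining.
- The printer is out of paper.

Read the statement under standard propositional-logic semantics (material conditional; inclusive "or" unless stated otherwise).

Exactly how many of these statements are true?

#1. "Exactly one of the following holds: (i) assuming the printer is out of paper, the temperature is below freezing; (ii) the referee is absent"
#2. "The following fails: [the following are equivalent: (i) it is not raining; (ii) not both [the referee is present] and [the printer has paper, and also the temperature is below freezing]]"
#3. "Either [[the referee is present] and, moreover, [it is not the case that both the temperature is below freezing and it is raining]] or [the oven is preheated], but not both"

Let U = "the printer has paper" (F), Q = "the temperature is below freezing" (F), R = "the referee is present" (T), S = "it is raining" (F), P = "the oven is preheated" (T).

#1: This is (¬U → Q) ⊕ ¬R.

¬U = ¬F = T
¬U → Q = T → F = F
¬R = ¬T = F
(¬U → Q) ⊕ ¬R = F ⊕ F = F
So #1 is false.

#2: This is ¬(¬S ↔ (R ↑ (U ∧ Q))).

¬S = ¬F = T
U ∧ Q = F ∧ F = F
R ↑ (U ∧ Q) = T ↑ F = T
¬S ↔ (R ↑ (U ∧ Q)) = T ↔ T = T
¬(¬S ↔ (R ↑ (U ∧ Q))) = ¬T = F
So #2 is false.

#3: This is (R ∧ (Q ↑ S)) ⊕ P.

Q ↑ S = F ↑ F = T
R ∧ (Q ↑ S) = T ∧ T = T
(R ∧ (Q ↑ S)) ⊕ P = T ⊕ T = F
Hence #3 is false.

True statements: 0 (none).

0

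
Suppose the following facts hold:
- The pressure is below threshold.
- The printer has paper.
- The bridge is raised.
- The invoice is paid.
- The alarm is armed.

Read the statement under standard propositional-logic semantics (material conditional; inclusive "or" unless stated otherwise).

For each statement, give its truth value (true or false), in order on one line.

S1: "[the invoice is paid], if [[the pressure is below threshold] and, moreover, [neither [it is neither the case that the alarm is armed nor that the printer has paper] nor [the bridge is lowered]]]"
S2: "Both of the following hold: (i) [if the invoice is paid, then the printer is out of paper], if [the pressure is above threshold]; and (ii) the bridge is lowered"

Let P = "the pressure is above threshold" (False), K = "the alarm is armed" (True), G = "the printer has paper" (True), L = "the bridge is raised" (True), D = "the invoice is paid" (True).

S1: Parsed as (not P and ((K nor G) nor not L)) -> D

not P = not False = True
K nor G = True nor True = False
not L = not True = False
(K nor G) nor not L = False nor False = True
not P and ((K nor G) nor not L) = True and True = True
(not P and ((K nor G) nor not L)) -> D = True -> True = True
Thus S1 is true.

S2: This is (P -> (D -> not G)) and not L.

not G = not True = False
D -> not G = True -> False = False
P -> (D -> not G) = False -> False = True
not L = not True = False
(P -> (D -> not G)) and not L = True and False = False
Hence S2 is false.

S1 True / S2 False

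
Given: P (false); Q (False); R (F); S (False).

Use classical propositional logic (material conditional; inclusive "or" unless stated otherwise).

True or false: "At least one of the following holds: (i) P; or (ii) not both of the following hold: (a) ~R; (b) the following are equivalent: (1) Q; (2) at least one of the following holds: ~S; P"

Values: P=False, R=False, Q=False, S=False.
Formalization: P or (not R nand (Q iff (not S or P)))

not R = not False = True
not S = not False = True
not S or P = True or False = True
Q iff (not S or P) = False iff True = False
not R nand (Q iff (not S or P)) = True nand False = True
P or (not R nand (Q iff (not S or P))) = False or True = True

True.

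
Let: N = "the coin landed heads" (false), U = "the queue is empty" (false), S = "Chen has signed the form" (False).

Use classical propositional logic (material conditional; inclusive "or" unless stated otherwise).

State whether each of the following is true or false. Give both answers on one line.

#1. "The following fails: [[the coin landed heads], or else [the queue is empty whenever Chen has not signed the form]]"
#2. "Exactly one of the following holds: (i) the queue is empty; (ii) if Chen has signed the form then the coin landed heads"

#1 T; #2 T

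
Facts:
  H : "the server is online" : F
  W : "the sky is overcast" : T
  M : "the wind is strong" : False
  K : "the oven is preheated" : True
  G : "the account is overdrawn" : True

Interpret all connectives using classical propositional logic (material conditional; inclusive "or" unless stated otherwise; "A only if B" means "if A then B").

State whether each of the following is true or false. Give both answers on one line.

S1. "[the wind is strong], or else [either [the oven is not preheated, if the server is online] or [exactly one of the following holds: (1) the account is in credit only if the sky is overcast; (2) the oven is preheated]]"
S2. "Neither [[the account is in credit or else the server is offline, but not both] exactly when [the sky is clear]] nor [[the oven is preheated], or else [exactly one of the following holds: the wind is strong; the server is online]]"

S1 True, S2 False

S1: In symbols: M ∨ ((H → ¬K) ∨ ((¬G → W) ⊕ K))

¬K = ¬T = F
H → ¬K = F → F = T
¬G = ¬T = F
¬G → W = F → T = T
(¬G → W) ⊕ K = T ⊕ T = F
(H → ¬K) ∨ ((¬G → W) ⊕ K) = T ∨ F = T
M ∨ ((H → ¬K) ∨ ((¬G → W) ⊕ K)) = F ∨ T = T
Hence S1 is true.

S2: Parsed as ((¬G ⊕ ¬H) ↔ ¬W) ↓ (K ∨ (M ⊕ H))

¬G = ¬T = F
¬H = ¬F = T
¬G ⊕ ¬H = F ⊕ T = T
¬W = ¬T = F
(¬G ⊕ ¬H) ↔ ¬W = T ↔ F = F
M ⊕ H = F ⊕ F = F
K ∨ (M ⊕ H) = T ∨ F = T
((¬G ⊕ ¬H) ↔ ¬W) ↓ (K ∨ (M ⊕ H)) = F ↓ T = F
Hence S2 is false.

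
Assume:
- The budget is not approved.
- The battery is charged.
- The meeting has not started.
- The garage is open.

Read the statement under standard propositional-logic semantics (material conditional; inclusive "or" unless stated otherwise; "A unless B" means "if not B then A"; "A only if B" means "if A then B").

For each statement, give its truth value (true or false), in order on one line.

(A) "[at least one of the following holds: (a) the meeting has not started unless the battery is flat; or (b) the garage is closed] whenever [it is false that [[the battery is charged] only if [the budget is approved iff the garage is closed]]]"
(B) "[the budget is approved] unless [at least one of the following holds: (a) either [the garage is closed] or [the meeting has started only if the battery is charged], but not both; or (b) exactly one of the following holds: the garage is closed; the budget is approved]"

(A) true, (B) true

Let U = "the battery is charged" (True), D = "the budget is approved" (False), W = "the garage is closed" (False), R = "the meeting has started" (False).

(A): In symbols: not (U -> (D iff W)) -> ((not R or not U) or W)

D iff W = False iff False = True
U -> (D iff W) = True -> True = True
not (U -> (D iff W)) = not True = False
not R = not False = True
not U = not True = False
not R or not U = True or False = True
(not R or not U) or W = True or False = True
not (U -> (D iff W)) -> ((not R or not U) or W) = False -> True = True
So (A) is true.

(B): Parsed as D or ((W xor (R -> U)) or (W xor D))

R -> U = False -> True = True
W xor (R -> U) = False xor True = True
W xor D = False xor False = False
(W xor (R -> U)) or (W xor D) = True or False = True
D or ((W xor (R -> U)) or (W xor D)) = False or True = True
Thus (B) is true.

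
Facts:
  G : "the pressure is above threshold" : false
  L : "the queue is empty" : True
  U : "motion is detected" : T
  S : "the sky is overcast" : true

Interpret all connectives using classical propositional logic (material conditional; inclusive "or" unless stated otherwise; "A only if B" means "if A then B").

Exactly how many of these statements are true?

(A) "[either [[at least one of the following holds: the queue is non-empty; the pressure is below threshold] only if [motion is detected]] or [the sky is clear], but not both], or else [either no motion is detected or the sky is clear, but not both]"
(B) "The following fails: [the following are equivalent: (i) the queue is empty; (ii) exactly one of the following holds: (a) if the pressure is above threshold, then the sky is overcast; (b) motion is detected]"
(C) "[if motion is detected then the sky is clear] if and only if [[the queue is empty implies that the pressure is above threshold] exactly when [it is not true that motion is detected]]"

2

(A): Formalization: (((~L | ~G) -> U) xor ~S) | (~U xor ~S)

~L = ~T = F
~G = ~F = T
~L | ~G = F | T = T
(~L | ~G) -> U = T -> T = T
~S = ~T = F
((~L | ~G) -> U) xor ~S = T xor F = T
~U = ~T = F
~S = ~T = F
~U xor ~S = F xor F = F
(((~L | ~G) -> U) xor ~S) | (~U xor ~S) = T | F = T
So (A) is true.

(B): In symbols: ~(L <-> ((G -> S) xor U))

G -> S = F -> T = T
(G -> S) xor U = T xor T = F
L <-> ((G -> S) xor U) = T <-> F = F
~(L <-> ((G -> S) xor U)) = ~F = T
Hence (B) is true.

(C): Parsed as (U -> ~S) <-> ((L -> G) <-> ~U)

~S = ~T = F
U -> ~S = T -> F = F
L -> G = T -> F = F
~U = ~T = F
(L -> G) <-> ~U = F <-> F = T
(U -> ~S) <-> ((L -> G) <-> ~U) = F <-> T = F
Hence (C) is false.

Count: 2.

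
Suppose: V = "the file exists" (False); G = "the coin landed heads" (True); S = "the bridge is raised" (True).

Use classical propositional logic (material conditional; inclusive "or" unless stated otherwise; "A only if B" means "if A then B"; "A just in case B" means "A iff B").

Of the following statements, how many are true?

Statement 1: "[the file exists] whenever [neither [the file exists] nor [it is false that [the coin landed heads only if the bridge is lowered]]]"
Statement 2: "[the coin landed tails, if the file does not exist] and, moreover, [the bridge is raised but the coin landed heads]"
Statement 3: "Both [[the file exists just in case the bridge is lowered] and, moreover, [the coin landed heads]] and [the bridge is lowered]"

Statement 1: Formalization: (V nor not (G -> not S)) -> V

not S = not True = False
G -> not S = True -> False = False
not (G -> not S) = not False = True
V nor not (G -> not S) = False nor True = False
(V nor not (G -> not S)) -> V = False -> False = True
Thus Statement 1 is true.

Statement 2: In symbols: (not V -> not G) and (S and G)

not V = not False = True
not G = not True = False
not V -> not G = True -> False = False
S and G = True and True = True
(not V -> not G) and (S and G) = False and True = False
Thus Statement 2 is false.

Statement 3: Formalization: ((V iff not S) and G) and not S

not S = not True = False
V iff not S = False iff False = True
(V iff not S) and G = True and True = True
not S = not True = False
((V iff not S) and G) and not S = True and False = False
So Statement 3 is false.

1 of the 3 statements is true (Statement 1).

1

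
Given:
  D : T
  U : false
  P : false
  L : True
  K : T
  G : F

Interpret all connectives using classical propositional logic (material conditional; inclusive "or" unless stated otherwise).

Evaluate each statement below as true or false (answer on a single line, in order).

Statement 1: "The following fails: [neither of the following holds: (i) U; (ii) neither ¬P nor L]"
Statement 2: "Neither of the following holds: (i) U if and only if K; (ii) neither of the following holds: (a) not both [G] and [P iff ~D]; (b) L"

Statement 1 False / Statement 2 True

Statement 1: In symbols: not (U nor (not P nor L))

not P = not False = True
not P nor L = True nor True = False
U nor (not P nor L) = False nor False = True
not (U nor (not P nor L)) = not True = False
Thus Statement 1 is false.

Statement 2: This is (U iff K) nor ((G nand (P iff not D)) nor L).

U iff K = False iff True = False
not D = not True = False
P iff not D = False iff False = True
G nand (P iff not D) = False nand True = True
(G nand (P iff not D)) nor L = True nor True = False
(U iff K) nor ((G nand (P iff not D)) nor L) = False nor False = True
Thus Statement 2 is true.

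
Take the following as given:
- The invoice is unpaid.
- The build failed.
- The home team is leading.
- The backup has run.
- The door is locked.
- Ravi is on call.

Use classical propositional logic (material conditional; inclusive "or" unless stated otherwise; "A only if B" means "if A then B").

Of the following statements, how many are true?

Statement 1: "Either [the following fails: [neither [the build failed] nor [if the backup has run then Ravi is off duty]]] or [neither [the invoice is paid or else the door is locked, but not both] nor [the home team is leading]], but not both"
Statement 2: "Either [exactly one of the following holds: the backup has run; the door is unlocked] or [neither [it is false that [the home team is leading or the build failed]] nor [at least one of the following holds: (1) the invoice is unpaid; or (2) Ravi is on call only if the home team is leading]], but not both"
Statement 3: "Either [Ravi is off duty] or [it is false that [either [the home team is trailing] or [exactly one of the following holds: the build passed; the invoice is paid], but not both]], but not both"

Let Q = "the build passed" (F), S = "the backup has run" (T), V = "Ravi is on call" (T), P = "the invoice is paid" (F), U = "the door is locked" (T), R = "the home team is leading" (T).

Statement 1: Formalization: ~(~Q nor (S -> ~V)) xor ((P xor U) nor R)

~Q = ~F = T
~V = ~T = F
S -> ~V = T -> F = F
~Q nor (S -> ~V) = T nor F = F
~(~Q nor (S -> ~V)) = ~F = T
P xor U = F xor T = T
(P xor U) nor R = T nor T = F
~(~Q nor (S -> ~V)) xor ((P xor U) nor R) = T xor F = T
So Statement 1 is true.

Statement 2: Formalization: (S xor ~U) xor (~(R | ~Q) nor (~P | (V -> R)))

~U = ~T = F
S xor ~U = T xor F = T
~Q = ~F = T
R | ~Q = T | T = T
~(R | ~Q) = ~T = F
~P = ~F = T
V -> R = T -> T = T
~P | (V -> R) = T | T = T
~(R | ~Q) nor (~P | (V -> R)) = F nor T = F
(S xor ~U) xor (~(R | ~Q) nor (~P | (V -> R))) = T xor F = T
So Statement 2 is true.

Statement 3: In symbols: ~V xor ~(~R xor (Q xor P))

~V = ~T = F
~R = ~T = F
Q xor P = F xor F = F
~R xor (Q xor P) = F xor F = F
~(~R xor (Q xor P)) = ~F = T
~V xor ~(~R xor (Q xor P)) = F xor T = T
So Statement 3 is true.

Count: 3.

3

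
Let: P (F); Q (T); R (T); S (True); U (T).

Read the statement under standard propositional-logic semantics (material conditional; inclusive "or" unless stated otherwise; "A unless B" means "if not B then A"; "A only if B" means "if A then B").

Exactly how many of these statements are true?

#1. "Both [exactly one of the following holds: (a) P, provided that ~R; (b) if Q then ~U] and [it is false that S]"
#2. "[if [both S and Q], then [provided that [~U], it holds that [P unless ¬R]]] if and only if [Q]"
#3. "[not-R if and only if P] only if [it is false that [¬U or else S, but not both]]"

1

#1: Formalization: ((not R -> P) xor (Q -> not U)) and not S

not R = not True = False
not R -> P = False -> False = True
not U = not True = False
Q -> not U = True -> False = False
(not R -> P) xor (Q -> not U) = True xor False = True
not S = not True = False
((not R -> P) xor (Q -> not U)) and not S = True and False = False
Thus #1 is false.

#2: Formalization: ((S and Q) -> (not U -> (P or not R))) iff Q

S and Q = True and True = True
not U = not True = False
not R = not True = False
P or not R = False or False = False
not U -> (P or not R) = False -> False = True
(S and Q) -> (not U -> (P or not R)) = True -> True = True
((S and Q) -> (not U -> (P or not R))) iff Q = True iff True = True
So #2 is true.

#3: Formalization: (not R iff P) -> not (not U xor S)

not R = not True = False
not R iff P = False iff False = True
not U = not True = False
not U xor S = False xor True = True
not (not U xor S) = not True = False
(not R iff P) -> not (not U xor S) = True -> False = False
Thus #3 is false.

1 of the 3 statements is true.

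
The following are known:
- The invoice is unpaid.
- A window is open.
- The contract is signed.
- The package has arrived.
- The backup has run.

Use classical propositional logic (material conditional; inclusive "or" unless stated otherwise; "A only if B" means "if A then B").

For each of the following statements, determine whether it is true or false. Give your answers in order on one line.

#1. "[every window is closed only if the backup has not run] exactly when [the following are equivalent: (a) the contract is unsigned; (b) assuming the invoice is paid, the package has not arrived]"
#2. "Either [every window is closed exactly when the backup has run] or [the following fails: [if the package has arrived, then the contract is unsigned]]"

Let S = "a window is open" (T), R = "the backup has run" (T), Q = "the contract is signed" (T), L = "the invoice is paid" (F), G = "the package has arrived" (T).

#1: Formalization: (¬S → ¬R) ↔ (¬Q ↔ (L → ¬G))

¬S = ¬T = F
¬R = ¬T = F
¬S → ¬R = F → F = T
¬Q = ¬T = F
¬G = ¬T = F
L → ¬G = F → F = T
¬Q ↔ (L → ¬G) = F ↔ T = F
(¬S → ¬R) ↔ (¬Q ↔ (L → ¬G)) = T ↔ F = F
Hence #1 is false.

#2: This is (¬S ↔ R) ∨ ¬(G → ¬Q).

¬S = ¬T = F
¬S ↔ R = F ↔ T = F
¬Q = ¬T = F
G → ¬Q = T → F = F
¬(G → ¬Q) = ¬F = T
(¬S ↔ R) ∨ ¬(G → ¬Q) = F ∨ T = T
Thus #2 is true.

#1 False; #2 True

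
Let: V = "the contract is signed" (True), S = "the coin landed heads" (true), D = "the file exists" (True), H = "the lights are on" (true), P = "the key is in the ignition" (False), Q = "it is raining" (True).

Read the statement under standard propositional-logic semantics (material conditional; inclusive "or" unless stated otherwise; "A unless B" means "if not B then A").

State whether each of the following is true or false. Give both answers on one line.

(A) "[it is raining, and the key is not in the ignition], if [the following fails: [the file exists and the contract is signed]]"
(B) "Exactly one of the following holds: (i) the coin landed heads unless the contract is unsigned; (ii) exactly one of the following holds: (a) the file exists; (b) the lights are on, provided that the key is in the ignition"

(A) true, (B) true

(A): This is ¬(D ∧ V) → (Q ∧ ¬P).

D ∧ V = T ∧ T = T
¬(D ∧ V) = ¬T = F
¬P = ¬F = T
Q ∧ ¬P = T ∧ T = T
¬(D ∧ V) → (Q ∧ ¬P) = F → T = T
Hence (A) is true.

(B): In symbols: (S ∨ ¬V) ⊕ (D ⊕ (P → H))

¬V = ¬T = F
S ∨ ¬V = T ∨ F = T
P → H = F → T = T
D ⊕ (P → H) = T ⊕ T = F
(S ∨ ¬V) ⊕ (D ⊕ (P → H)) = T ⊕ F = T
Thus (B) is true.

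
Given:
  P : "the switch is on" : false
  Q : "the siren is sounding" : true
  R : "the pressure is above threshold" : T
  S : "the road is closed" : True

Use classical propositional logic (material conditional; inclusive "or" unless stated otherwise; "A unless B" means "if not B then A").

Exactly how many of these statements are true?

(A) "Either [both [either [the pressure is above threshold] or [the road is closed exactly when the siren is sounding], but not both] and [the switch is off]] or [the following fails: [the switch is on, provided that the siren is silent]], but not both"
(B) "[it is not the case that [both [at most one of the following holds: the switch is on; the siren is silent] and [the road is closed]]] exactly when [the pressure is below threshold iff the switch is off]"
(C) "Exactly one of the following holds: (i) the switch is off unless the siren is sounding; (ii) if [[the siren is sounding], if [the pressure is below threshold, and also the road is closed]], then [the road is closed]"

(A): This is ((R xor (S iff Q)) and not P) xor not (not Q -> P).

S iff Q = True iff True = True
R xor (S iff Q) = True xor True = False
not P = not False = True
(R xor (S iff Q)) and not P = False and True = False
not Q = not True = False
not Q -> P = False -> False = True
not (not Q -> P) = not True = False
((R xor (S iff Q)) and not P) xor not (not Q -> P) = False xor False = False
Hence (A) is false.

(B): This is not ((P nand not Q) and S) iff (not R iff not P).

not Q = not True = False
P nand not Q = False nand False = True
(P nand not Q) and S = True and True = True
not ((P nand not Q) and S) = not True = False
not R = not True = False
not P = not False = True
not R iff not P = False iff True = False
not ((P nand not Q) and S) iff (not R iff not P) = False iff False = True
So (B) is true.

(C): In symbols: (not P or Q) xor (((not R and S) -> Q) -> S)

not P = not False = True
not P or Q = True or True = True
not R = not True = False
not R and S = False and True = False
(not R and S) -> Q = False -> True = True
((not R and S) -> Q) -> S = True -> True = True
(not P or Q) xor (((not R and S) -> Q) -> S) = True xor True = False
Thus (C) is false.

1 of the 3 statements is true.

1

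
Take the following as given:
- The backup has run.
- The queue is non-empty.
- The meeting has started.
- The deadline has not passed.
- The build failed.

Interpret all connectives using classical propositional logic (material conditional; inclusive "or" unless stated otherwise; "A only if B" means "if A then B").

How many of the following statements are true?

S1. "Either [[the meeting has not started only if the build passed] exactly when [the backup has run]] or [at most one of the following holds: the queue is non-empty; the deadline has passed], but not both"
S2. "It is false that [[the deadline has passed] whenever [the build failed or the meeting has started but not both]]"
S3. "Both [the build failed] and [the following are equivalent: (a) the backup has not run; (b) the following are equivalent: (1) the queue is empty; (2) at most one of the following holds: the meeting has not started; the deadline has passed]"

Let R = "the meeting has started" (True), U = "the build passed" (False), P = "the backup has run" (True), Q = "the queue is empty" (False), S = "the deadline has passed" (False).

S1: Formalization: ((not R -> U) iff P) xor (not Q nand S)

not R = not True = False
not R -> U = False -> False = True
(not R -> U) iff P = True iff True = True
not Q = not False = True
not Q nand S = True nand False = True
((not R -> U) iff P) xor (not Q nand S) = True xor True = False
So S1 is false.

S2: In symbols: not ((not U xor R) -> S)

not U = not False = True
not U xor R = True xor True = False
(not U xor R) -> S = False -> False = True
not ((not U xor R) -> S) = not True = False
Hence S2 is false.

S3: Parsed as not U and (not P iff (Q iff (not R nand S)))

not U = not False = True
not P = not True = False
not R = not True = False
not R nand S = False nand False = True
Q iff (not R nand S) = False iff True = False
not P iff (Q iff (not R nand S)) = False iff False = True
not U and (not P iff (Q iff (not R nand S))) = True and True = True
Thus S3 is true.

True statements: 1 (S3).

1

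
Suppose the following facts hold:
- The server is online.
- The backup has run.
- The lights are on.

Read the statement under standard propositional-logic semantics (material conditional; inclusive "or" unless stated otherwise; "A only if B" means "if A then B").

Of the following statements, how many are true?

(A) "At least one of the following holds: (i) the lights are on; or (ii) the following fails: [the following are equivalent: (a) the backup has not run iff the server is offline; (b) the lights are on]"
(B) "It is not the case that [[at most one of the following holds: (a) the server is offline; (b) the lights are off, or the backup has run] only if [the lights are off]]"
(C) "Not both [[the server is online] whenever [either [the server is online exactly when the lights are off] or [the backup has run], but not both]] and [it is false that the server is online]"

Let D = "the lights are on" (T), S = "the backup has run" (T), K = "the server is online" (T).

(A): Formalization: D | ~((~S <-> ~K) <-> D)

~S = ~T = F
~K = ~T = F
~S <-> ~K = F <-> F = T
(~S <-> ~K) <-> D = T <-> T = T
~((~S <-> ~K) <-> D) = ~T = F
D | ~((~S <-> ~K) <-> D) = T | F = T
Hence (A) is true.

(B): This is ~((~K nand (~D | S)) -> ~D).

~K = ~T = F
~D = ~T = F
~D | S = F | T = T
~K nand (~D | S) = F nand T = T
~D = ~T = F
(~K nand (~D | S)) -> ~D = T -> F = F
~((~K nand (~D | S)) -> ~D) = ~F = T
Thus (B) is true.

(C): Formalization: (((K <-> ~D) xor S) -> K) nand ~K

~D = ~T = F
K <-> ~D = T <-> F = F
(K <-> ~D) xor S = F xor T = T
((K <-> ~D) xor S) -> K = T -> T = T
~K = ~T = F
(((K <-> ~D) xor S) -> K) nand ~K = T nand F = T
Hence (C) is true.

Count: 3.

3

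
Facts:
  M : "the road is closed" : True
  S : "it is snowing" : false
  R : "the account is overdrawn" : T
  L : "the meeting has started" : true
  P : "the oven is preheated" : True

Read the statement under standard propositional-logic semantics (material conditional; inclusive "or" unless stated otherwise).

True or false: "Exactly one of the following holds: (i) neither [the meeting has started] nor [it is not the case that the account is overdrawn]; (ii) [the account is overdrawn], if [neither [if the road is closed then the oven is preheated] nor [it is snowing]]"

The statement is true.

Values: L=T, R=T, M=T, P=T, S=F.
Formalization: (L nor ~R) xor (((M -> P) nor S) -> R)

~R = ~T = F
L nor ~R = T nor F = F
M -> P = T -> T = T
(M -> P) nor S = T nor F = F
((M -> P) nor S) -> R = F -> T = T
(L nor ~R) xor (((M -> P) nor S) -> R) = F xor T = T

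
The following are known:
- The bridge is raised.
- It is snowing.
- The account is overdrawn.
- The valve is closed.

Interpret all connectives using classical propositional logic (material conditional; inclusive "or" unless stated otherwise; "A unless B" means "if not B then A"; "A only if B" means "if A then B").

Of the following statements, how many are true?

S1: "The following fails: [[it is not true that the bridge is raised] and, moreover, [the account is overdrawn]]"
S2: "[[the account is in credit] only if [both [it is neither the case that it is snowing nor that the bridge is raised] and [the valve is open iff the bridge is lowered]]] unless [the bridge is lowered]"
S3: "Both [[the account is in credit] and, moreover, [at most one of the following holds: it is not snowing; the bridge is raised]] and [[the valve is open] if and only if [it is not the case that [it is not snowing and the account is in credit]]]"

2

Let H = "the bridge is raised" (T), G = "the account is overdrawn" (T), V = "it is snowing" (T), M = "the valve is open" (F).

S1: This is ~(~H & G).

~H = ~T = F
~H & G = F & T = F
~(~H & G) = ~F = T
So S1 is true.

S2: In symbols: (~G -> ((V nor H) & (M <-> ~H))) | ~H

~G = ~T = F
V nor H = T nor T = F
~H = ~T = F
M <-> ~H = F <-> F = T
(V nor H) & (M <-> ~H) = F & T = F
~G -> ((V nor H) & (M <-> ~H)) = F -> F = T
~H = ~T = F
(~G -> ((V nor H) & (M <-> ~H))) | ~H = T | F = T
Thus S2 is true.

S3: Formalization: (~G & (~V nand H)) & (M <-> ~(~V & ~G))

~G = ~T = F
~V = ~T = F
~V nand H = F nand T = T
~G & (~V nand H) = F & T = F
~V = ~T = F
~G = ~T = F
~V & ~G = F & F = F
~(~V & ~G) = ~F = T
M <-> ~(~V & ~G) = F <-> T = F
(~G & (~V nand H)) & (M <-> ~(~V & ~G)) = F & F = F
So S3 is false.

2 of the 3 statements are true.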